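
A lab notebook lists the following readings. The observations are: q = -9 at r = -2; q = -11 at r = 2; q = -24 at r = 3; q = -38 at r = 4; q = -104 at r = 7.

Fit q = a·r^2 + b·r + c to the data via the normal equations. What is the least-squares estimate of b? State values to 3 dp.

Forming XᵀX = [[2770, 434, 82]; [434, 82, 14]; [82, 14, 5]] and Xᵀq = [-6000, -956, -186]ᵀ gives XᵀX·[a, b, c]ᵀ = Xᵀq.
Row-reducing yields a = -23305/12012, b = -1549/1716, c = -2857/1001.

b = -0.903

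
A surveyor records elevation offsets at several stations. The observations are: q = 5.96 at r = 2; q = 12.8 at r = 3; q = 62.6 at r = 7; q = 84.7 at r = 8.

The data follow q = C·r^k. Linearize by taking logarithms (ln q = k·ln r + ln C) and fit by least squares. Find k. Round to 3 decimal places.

Let Y = ln q. Fitting Y = k·ln r + ln C by least squares:
Σln r = 5.8171, Σ(ln r)² = 9.7980, Σln q = 12.9104, Σln r·ln q = 21.3188.
Equations: 9.7980·k + 5.8171·ln C = 21.3188;  5.8171·k + 4·ln C = 12.9104.
Slope k = (n·Σln r·ln q − Σln r·Σln q)/(n·Σ(ln r)² − (Σln r)²) = (4·21.3188 − 5.8171·12.9104)/5.3534 = 1.90049; ln C = (Σln q − k·Σln r)/n = 0.46376.

k = 1.900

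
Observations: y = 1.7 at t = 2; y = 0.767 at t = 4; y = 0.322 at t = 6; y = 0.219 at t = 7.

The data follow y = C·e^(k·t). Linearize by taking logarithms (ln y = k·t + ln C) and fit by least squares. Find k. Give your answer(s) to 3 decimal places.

k = -0.413

Linearized form: ln y = k·t + ln C. From the 4 transformed points,
Σt = 19.0000, Σ(t)² = 105.0000, Σln y = -2.3865, Σt·ln y = -17.4298.
Normal system: [[105.0000, 19.0000]; [19.0000, 4]]·[k, ln C]ᵀ = [-17.4298, -2.3865]ᵀ.
Δ = 105.0000·4 − (19.0000)² = 59.0000; k = (-17.4298·4 − 19.0000·-2.3865)/59.0000 = -0.41314, ln C = (105.0000·-2.3865 − 19.0000·-17.4298)/59.0000 = 1.36578.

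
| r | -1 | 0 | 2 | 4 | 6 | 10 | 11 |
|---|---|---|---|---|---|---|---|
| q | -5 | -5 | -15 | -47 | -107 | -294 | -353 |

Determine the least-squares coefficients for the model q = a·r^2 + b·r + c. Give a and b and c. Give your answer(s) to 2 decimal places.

a = -2.93, b = 0.29, c = -3.17

From the data, Σr^2·r^2 = 26210, Σr^2·r = 2618, Σr^2 = 278, Σr·r = 278, Σr = 32, Σ1 = 7.
And Σr^2·q = -76782, Σr·q = -7678, Σq = -826.
MᵀM·[a, b, c]ᵀ = Mᵀq becomes [[26210, 2618, 278]; [2618, 278, 32]; [278, 32, 7]]·[a, b, c]ᵀ = [-76782, -7678, -826]ᵀ.
Row-reducing yields a = -234491/80166, b = 23423/80166, c = -42337/13361.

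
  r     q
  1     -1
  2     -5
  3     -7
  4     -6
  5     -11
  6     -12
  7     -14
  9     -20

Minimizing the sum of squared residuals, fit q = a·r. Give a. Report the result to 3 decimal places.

The normal system MᵀM·[a]ᵀ = Mᵀq is [[221]]·[a]ᵀ = [-461]ᵀ.
a = (-461)/221 = -2.08597.

a = -2.086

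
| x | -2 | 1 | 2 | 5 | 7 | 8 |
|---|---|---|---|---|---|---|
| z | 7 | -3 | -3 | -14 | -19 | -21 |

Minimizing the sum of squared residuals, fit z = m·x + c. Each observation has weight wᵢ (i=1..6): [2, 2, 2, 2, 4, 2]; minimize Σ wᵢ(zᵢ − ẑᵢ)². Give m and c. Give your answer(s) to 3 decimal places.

m = -2.845, c = 1.095

With design matrix M, MᵀWM = [[392, 56]; [56, 14]] and MᵀWz = [-1054, -144]ᵀ.
Eliminating c: 14·(row 1) − 56·(row 2) gives 2352·m = 14·(-1054) − 56·(-144) = -6692, so m = -239/84.
Then c = ((-144) − 56·(-239/84))/14 = 23/21.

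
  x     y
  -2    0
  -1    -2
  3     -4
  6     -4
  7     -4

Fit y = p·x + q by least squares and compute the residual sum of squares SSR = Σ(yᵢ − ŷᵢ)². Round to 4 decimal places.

SSR = 2.7485

The normal equations are: 99·p + 13·q = -62;  13·p + 5·q = -14.
det = 99·5 − 13² = 326.
p = ((-62)·5 − 13·(-14))/326 = -64/163; q = (99·(-14) − 13·(-62))/326 = -290/163.
Residuals: 162/163, -100/163, -170/163, 22/163, 86/163; SSR = 448/163.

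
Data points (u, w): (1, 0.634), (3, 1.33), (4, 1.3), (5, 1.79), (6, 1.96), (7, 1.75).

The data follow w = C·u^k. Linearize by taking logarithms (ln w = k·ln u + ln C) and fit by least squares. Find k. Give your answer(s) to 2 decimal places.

k = 0.57

Taking logs, ln w = k·ln u + ln C, so regress ln w on ln u.
Σln u = 7.8320, Σ(ln u)² = 12.7160, Σln w = 1.9066, Σln u·ln w = 3.9088.
Normal system: [[12.7160, 7.8320]; [7.8320, 6]]·[k, ln C]ᵀ = [3.9088, 1.9066]ᵀ.
Slope k = (n·Σln u·ln w − Σln u·Σln w)/(n·Σ(ln u)² − (Σln u)²) = (6·3.9088 − 7.8320·1.9066)/14.9557 = 0.56968; ln C = (Σln w − k·Σln u)/n = -0.42586.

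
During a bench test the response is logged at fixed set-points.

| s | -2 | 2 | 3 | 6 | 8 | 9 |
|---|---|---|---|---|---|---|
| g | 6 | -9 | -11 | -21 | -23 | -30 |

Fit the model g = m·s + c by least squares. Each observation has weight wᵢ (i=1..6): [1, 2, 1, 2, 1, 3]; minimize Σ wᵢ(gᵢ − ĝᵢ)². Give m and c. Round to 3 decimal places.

m = -3.097, c = -1.694

Sums needed: Σwᵢ·s·s = 400, Σwᵢ·s = 52, Σwᵢ·1 = 10.
For MᵀWg: Σwᵢ·s·g = -1327, Σwᵢ·g = -178.
MᵀWM·[m, c]ᵀ = MᵀWg becomes [[400, 52]; [52, 10]]·[m, c]ᵀ = [-1327, -178]ᵀ.
Eliminating c: 10·(row 1) − 52·(row 2) gives 1296·m = 10·(-1327) − 52·(-178) = -4014, so m = -223/72.
Then c = ((-178) − 52·(-223/72))/10 = -61/36.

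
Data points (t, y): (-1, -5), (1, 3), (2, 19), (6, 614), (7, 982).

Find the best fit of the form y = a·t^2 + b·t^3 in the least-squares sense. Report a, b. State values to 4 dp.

Normal-equation sums: Σt^2·t^2 = 3715, Σt^2·t^3 = 24615, Σt^3·t^3 = 164371.
For Xᵀy: Σt^2·y = 70296, Σt^3·y = 469610.
Normal equations: [[3715, 24615]; [24615, 164371]]·[a, b]ᵀ = [70296, 469610]ᵀ.
Δ = 3715·164371 − 24615² = 4740040.
a = (70296·164371 − 24615·469610)/4740040 = -2413167/2370020; b = (3715·469610 − 24615·70296)/4740040 = 1426511/474004.

a = -1.0182, b = 3.0095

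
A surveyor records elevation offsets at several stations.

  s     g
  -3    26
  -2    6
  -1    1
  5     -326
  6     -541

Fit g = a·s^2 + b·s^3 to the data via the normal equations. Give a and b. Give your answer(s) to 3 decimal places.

Sums needed: Σs^2·s^2 = 2019, Σs^2·s^3 = 10625, Σs^3·s^3 = 63075.
For Xᵀg: Σs^2·g = -27367, Σs^3·g = -158357.
So XᵀX·[a, b]ᵀ = Xᵀg: [[2019, 10625]; [10625, 63075]]·[a, b]ᵀ = [-27367, -158357]ᵀ.
det = 2019·63075 − 10625² = 14457800.
a = ((-27367)·63075 − 10625·(-158357))/14457800 = -218152/72289; b = (2019·(-158357) − 10625·(-27367))/14457800 = -3618551/1807225.

a = -3.018, b = -2.002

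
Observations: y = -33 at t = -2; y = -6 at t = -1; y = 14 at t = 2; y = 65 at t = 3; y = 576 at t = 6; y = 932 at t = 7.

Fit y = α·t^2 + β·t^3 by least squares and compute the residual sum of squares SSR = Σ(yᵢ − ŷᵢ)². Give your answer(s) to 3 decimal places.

SSR = 9.811

Sums needed: Σt^2·t^2 = 3811, Σt^2·t^3 = 24825, Σt^3·t^3 = 165163.
For Aᵀy: Σt^2·y = 66907, Σt^3·y = 446229.
Determinant 3811·165163 − 24825² = 13155568.
α = (66907·165163 − 24825·446229)/13155568 = -6768521/3288892; β = (3811·446229 − 24825·66907)/13155568 = 9903111/3288892.
Residuals: -558616/822223, -765430/822223, -1526579/822223, 1827668/822223, -250857/822223, 34450/822223; SSR = 8066990/822223.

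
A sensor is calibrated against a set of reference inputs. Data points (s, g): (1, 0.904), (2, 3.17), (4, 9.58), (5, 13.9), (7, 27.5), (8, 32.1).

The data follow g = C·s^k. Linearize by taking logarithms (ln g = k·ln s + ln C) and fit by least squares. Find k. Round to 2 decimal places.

k = 1.72

Taking logs, ln g = k·ln s + ln C, so regress ln g on ln s.
Σln s = 7.7142, Σ(ln s)² = 13.1032, Σln g = 12.7274, Σln s·ln g = 21.8305.
Normal system: [[13.1032, 7.7142]; [7.7142, 6]]·[k, ln C]ᵀ = [21.8305, 12.7274]ᵀ.
Δ = 13.1032·6 − (7.7142)² = 19.1098; k = (21.8305·6 − 7.7142·12.7274)/19.1098 = 1.71645, ln C = (13.1032·12.7274 − 7.7142·21.8305)/19.1098 = -0.08561.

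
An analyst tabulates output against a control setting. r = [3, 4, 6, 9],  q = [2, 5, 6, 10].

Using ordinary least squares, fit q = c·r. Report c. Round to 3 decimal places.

Sums needed: Σr·r = 142.
For Xᵀq: Σr·q = 152.
XᵀX·[c]ᵀ = Xᵀq becomes [[142]]·[c]ᵀ = [152]ᵀ.
Hence c = 152 / 142 ≈ 1.07042.

c = 1.070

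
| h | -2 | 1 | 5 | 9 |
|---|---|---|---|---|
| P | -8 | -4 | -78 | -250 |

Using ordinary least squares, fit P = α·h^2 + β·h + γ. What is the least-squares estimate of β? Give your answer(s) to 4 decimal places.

Normal-equation sums: Σh^2·h^2 = 7203, Σh^2·h = 847, Σh^2 = 111, Σh·h = 111, Σh = 13, Σ1 = 4.
Right-hand side: Σh^2·P = -22236, Σh·P = -2628, ΣP = -340.
MᵀM·[α, β, γ]ᵀ = MᵀP becomes [[7203, 847, 111]; [847, 111, 13]; [111, 13, 4]]·[α, β, γ]ᵀ = [-22236, -2628, -340]ᵀ.
Solving the 3×3 system (Gaussian elimination) gives α = -13951/4700, β = -27231/23500, γ = 13351/11750.

β = -1.1588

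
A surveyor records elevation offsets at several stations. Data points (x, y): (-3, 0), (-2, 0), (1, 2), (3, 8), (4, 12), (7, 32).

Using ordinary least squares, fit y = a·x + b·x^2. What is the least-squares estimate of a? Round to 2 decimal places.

AᵀA·[a, b]ᵀ = Aᵀy reads: 88·a + 400·b = 298;  400·a + 2836·b = 1834.
(Σx·x = 88, Σx·x^2 = 400, Σx^2·x^2 = 2836, Σx·y = 298, Σx^2·y = 1834.)
det = 88·2836 − 400² = 89568.
a = (298·2836 − 400·1834)/89568 = 1549/1244; b = (88·1834 − 400·298)/89568 = 293/622.

a = 1.25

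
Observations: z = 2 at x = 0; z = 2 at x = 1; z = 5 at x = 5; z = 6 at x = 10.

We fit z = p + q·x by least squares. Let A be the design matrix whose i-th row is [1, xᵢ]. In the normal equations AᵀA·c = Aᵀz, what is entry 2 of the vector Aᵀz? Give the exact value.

87

Entry 2 ↔ basis x, so (Aᵀz)_{2} = Σᵢ (x)·zᵢ = (0)·(2) + (1)·(2) + (5)·(5) + (10)·(6) = 87.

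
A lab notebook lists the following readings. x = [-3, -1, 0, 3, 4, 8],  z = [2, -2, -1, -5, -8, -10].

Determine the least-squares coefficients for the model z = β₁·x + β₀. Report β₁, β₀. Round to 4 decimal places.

β₁ = -1.1036, β₀ = -1.9767

Compute the Gram sums: Σx·x = 99, Σx = 11, Σ1 = 6.
And Σx·z = -131, Σz = -24.
Determinant 99·6 − 11² = 473.
β₁ = ((-131)·6 − 11·(-24))/473 = -522/473; β₀ = (99·(-24) − 11·(-131))/473 = -85/43.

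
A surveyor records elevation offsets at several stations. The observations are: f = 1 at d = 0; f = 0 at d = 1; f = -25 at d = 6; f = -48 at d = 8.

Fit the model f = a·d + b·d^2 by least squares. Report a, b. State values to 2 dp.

a = 1.19, b = -0.90

Entries of XᵀX: Σd·d = 101, Σd·d^2 = 729, Σd^2·d^2 = 5393.
For Xᵀf: Σd·f = -534, Σd^2·f = -3972.
Normal equations: [[101, 729]; [729, 5393]]·[a, b]ᵀ = [-534, -3972]ᵀ.
Δ = 101·5393 − 729² = 13252.
a = ((-534)·5393 − 729·(-3972))/13252 = 7863/6626; b = (101·(-3972) − 729·(-534))/13252 = -5943/6626.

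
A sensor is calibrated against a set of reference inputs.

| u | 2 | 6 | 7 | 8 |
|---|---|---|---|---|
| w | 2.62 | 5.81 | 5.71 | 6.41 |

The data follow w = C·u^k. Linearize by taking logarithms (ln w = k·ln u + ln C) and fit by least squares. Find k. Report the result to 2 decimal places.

k = 0.65

With ln wᵢ as the transformed response and ln uᵢ as the regressor:
XᵀX = [[11.8015, 6.5103]; [6.5103, 4]], rhs = [11.0739, 6.3228]ᵀ  (here Σln u = 6.5103, Σ(ln u)² = 11.8015, Σln w = 6.3228, Σln u·ln w = 11.0739).
Slope k = (n·Σln u·ln w − Σln u·Σln w)/(n·Σ(ln u)² − (Σln u)²) = (4·11.0739 − 6.5103·6.3228)/4.8225 = 0.64950; ln C = (Σln w − k·Σln u)/n = 0.52360.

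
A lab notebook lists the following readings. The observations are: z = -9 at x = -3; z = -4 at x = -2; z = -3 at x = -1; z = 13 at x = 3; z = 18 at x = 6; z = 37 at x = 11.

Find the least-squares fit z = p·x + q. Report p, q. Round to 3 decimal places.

Setting ∂/∂p … = 0 gives: 180·p + 14·q = 592;  14·p + 6·q = 52.
Determinant 180·6 − 14² = 884.
p = (592·6 − 14·52)/884 = 706/221; q = (180·52 − 14·592)/884 = 268/221.

p = 3.195, q = 1.213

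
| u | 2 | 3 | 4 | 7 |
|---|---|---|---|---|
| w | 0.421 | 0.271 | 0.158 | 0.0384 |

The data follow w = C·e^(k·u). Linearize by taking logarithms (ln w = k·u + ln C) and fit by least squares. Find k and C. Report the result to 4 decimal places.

Taking logs, ln w = k·u + ln C, so regress ln w on u.
XᵀX = [[78.0000, 16.0000]; [16.0000, 4]], rhs = [-35.8457, -7.2756]ᵀ  (here Σu = 16.0000, Σ(u)² = 78.0000, Σln w = -7.2756, Σu·ln w = -35.8457).
Δ = 78.0000·4 − (16.0000)² = 56.0000; k = (-35.8457·4 − 16.0000·-7.2756)/56.0000 = -0.48166, ln C = (78.0000·-7.2756 − 16.0000·-35.8457)/56.0000 = 0.10773, so C = exp(0.10773) = 1.11374.

k = -0.4817, C = 1.1137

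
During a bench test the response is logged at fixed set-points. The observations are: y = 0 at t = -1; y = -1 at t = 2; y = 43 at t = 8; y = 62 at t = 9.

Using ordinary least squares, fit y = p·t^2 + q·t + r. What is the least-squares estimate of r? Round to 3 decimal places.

Compute the Gram sums: Σt^2·t^2 = 10674, Σt^2·t = 1248, Σt^2 = 150, Σt·t = 150, Σt = 18, Σ1 = 4.
And Σt^2·y = 7770, Σt·y = 900, Σy = 104.
Inverting the 3×3 Gram matrix, [p, q, r]ᵀ = [1083/1114, -2019/1114, -2563/1114]ᵀ.

r = -2.301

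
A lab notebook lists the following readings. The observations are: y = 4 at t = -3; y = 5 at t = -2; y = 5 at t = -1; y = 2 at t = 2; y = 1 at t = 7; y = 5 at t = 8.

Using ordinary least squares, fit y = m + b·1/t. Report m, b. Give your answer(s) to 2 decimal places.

The normal system MᵀM·[m, b]ᵀ = Mᵀy is [[6, -179/168]; [-179/168, 46489/28224]]·[m, b]ᵀ = [22, -1187/168]ᵀ.
det = 6·(46489/28224) − (-179/168)² = 246893/28224.
m = (22·(46489/28224) − (-179/168)·(-1187/168))/(246893/28224) = 810285/246893; b = (6·(-1187/168) − (-179/168)·22)/(246893/28224) = -534912/246893.

m = 3.28, b = -2.17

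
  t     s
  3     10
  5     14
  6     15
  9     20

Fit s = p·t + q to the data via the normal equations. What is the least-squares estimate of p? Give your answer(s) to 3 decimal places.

p = 1.640

Sums needed: Σt·t = 151, Σt = 23, Σ1 = 4.
Moment sums: Σt·s = 370, Σs = 59.
MᵀM·[p, q]ᵀ = Mᵀs becomes [[151, 23]; [23, 4]]·[p, q]ᵀ = [370, 59]ᵀ.
Eliminating q: 4·(row 1) − 23·(row 2) gives 75·p = 4·370 − 23·59 = 123, so p = 41/25.
Then q = (59 − 23·(41/25))/4 = 133/25.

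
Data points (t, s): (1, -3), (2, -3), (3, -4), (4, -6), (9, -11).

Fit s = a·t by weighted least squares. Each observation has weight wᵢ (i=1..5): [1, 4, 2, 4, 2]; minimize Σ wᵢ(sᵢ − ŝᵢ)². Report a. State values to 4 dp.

a = -1.3218

Setting ∂/∂a … = 0 gives: 261·a = -345.
Hence a = -345 / 261 ≈ -1.32184.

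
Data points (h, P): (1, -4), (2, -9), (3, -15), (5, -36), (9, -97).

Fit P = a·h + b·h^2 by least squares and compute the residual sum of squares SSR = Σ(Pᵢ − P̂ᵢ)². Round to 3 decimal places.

SSR = 1.271

Forming AᵀA = [[120, 890]; [890, 7284]] and AᵀP = [-1120, -8932]ᵀ gives AᵀA·[a, b]ᵀ = AᵀP.
Eliminating b: 7284·(row 1) − 890·(row 2) gives 81980·a = 7284·(-1120) − 890·(-8932) = -208600, so a = -10430/4099.
Then b = ((-8932) − 890·(-10430/4099))/7284 = -3752/4099.
Residuals: -2214/4099, -1023/4099, 3573/4099, -1614/4099, 179/4099; SSR = 5209/4099.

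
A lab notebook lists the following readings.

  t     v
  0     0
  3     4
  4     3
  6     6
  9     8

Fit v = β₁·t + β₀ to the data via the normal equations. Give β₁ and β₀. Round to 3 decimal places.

β₁ = 0.876, β₀ = 0.345

Compute the Gram sums: Σt·t = 142, Σt = 22, Σ1 = 5.
For Xᵀv: Σt·v = 132, Σv = 21.
XᵀX·[β₁, β₀]ᵀ = Xᵀv becomes [[142, 22]; [22, 5]]·[β₁, β₀]ᵀ = [132, 21]ᵀ.
Δ = 142·5 − 22² = 226.
β₁ = (132·5 − 22·21)/226 = 99/113; β₀ = (142·21 − 22·132)/226 = 39/113.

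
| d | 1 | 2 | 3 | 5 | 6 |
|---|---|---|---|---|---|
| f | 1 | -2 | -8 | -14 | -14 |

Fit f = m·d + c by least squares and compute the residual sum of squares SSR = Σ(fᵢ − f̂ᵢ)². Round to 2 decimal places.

SSR = 10.05

MᵀM·[m, c]ᵀ = Mᵀf reads: 75·m + 17·c = -181;  17·m + 5·c = -37.
Eliminating c: 5·(row 1) − 17·(row 2) gives 86·m = 5·(-181) − 17·(-37) = -276, so m = -138/43.
Then c = ((-37) − 17·(-138/43))/5 = 151/43.
Residuals: 30/43, 39/43, -81/43, -63/43, 75/43; SSR = 432/43.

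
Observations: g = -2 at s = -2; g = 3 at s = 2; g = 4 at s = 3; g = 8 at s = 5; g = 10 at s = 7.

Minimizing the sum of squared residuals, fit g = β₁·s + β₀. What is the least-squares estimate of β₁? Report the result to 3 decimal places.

β₁ = 1.370

Normal-equation sums: Σs·s = 91, Σs = 15, Σ1 = 5.
Right-hand side: Σs·g = 132, Σg = 23.
Eliminating β₀: 5·(row 1) − 15·(row 2) gives 230·β₁ = 5·132 − 15·23 = 315, so β₁ = 63/46.
Then β₀ = (23 − 15·(63/46))/5 = 113/230.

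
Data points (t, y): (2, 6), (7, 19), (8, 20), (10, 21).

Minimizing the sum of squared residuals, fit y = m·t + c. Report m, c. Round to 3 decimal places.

m = 2.000, c = 3.000

Entries of XᵀX: Σt·t = 217, Σt = 27, Σ1 = 4.
Right-hand side: Σt·y = 515, Σy = 66.
XᵀX·[m, c]ᵀ = Xᵀy becomes [[217, 27]; [27, 4]]·[m, c]ᵀ = [515, 66]ᵀ.
Δ = 217·4 − 27² = 139.
m = (515·4 − 27·66)/139 = 2; c = (217·66 − 27·515)/139 = 3.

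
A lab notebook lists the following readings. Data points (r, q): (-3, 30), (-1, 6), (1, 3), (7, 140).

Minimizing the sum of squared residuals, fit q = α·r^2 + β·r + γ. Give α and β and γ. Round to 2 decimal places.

α = 2.94, β = -0.81, γ = 1.42

With design matrix M, MᵀM = [[2484, 316, 60]; [316, 60, 4]; [60, 4, 4]] and Mᵀq = [7139, 887, 179]ᵀ.
Inverting the 3×3 Gram matrix, [α, β, γ]ᵀ = [4261/1448, -293/362, 2055/1448]ᵀ.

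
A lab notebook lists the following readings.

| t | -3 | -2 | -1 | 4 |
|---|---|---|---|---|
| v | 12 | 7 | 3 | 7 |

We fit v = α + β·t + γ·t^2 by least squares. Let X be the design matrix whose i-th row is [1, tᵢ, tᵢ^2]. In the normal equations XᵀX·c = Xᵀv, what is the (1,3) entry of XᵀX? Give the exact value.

30

Row 1 ↔ basis 1, column 3 ↔ basis t^2, so (XᵀX)_{1,3} = Σᵢ t^2 = (1)·(9) + (1)·(4) + (1)·(1) + (1)·(16) = 30.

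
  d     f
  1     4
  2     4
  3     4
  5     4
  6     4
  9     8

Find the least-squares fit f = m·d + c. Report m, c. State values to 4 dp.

Forming MᵀM = [[156, 26]; [26, 6]] and Mᵀf = [140, 28]ᵀ gives MᵀM·[m, c]ᵀ = Mᵀf.
det = 156·6 − 26² = 260.
m = (140·6 − 26·28)/260 = 28/65; c = (156·28 − 26·140)/260 = 14/5.

m = 0.4308, c = 2.8000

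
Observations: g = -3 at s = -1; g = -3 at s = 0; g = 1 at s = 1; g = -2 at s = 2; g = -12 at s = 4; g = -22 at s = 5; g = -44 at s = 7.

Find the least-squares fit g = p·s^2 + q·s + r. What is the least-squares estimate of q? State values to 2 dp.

From the data, Σs^2·s^2 = 3300, Σs^2·s = 540, Σs^2 = 96, Σs·s = 96, Σs = 18, Σ1 = 7.
For Mᵀg: Σs^2·g = -2908, Σs·g = -466, Σg = -85.
Normal equations: [[3300, 540, 96]; [540, 96, 18]; [96, 18, 7]]·[p, q, r]ᵀ = [-2908, -466, -85]ᵀ.
Row-reducing yields p = -1027/924, q = 1457/924, r = -21/22.

q = 1.58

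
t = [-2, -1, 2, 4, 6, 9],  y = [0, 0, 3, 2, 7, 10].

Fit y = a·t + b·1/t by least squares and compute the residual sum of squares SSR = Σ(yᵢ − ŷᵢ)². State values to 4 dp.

Entries of MᵀM: Σt·t = 142, Σt·1/t = 6, Σ1/t·1/t = 2077/1296.
And Σt·y = 146, Σ1/t·y = 77/18.
Δ = 142·(2077/1296) − 6² = 124139/648.
a = (146·(2077/1296) − 6·(77/18))/(124139/648) = 134989/124139; b = (142·(77/18) − 6·146)/(124139/648) = -174024/124139.
Residuals: 182966/124139, -39035/124139, 189451/124139, -248172/124139, 88043/124139, 45825/124139; SSR = 1146560/124139.

SSR = 9.2361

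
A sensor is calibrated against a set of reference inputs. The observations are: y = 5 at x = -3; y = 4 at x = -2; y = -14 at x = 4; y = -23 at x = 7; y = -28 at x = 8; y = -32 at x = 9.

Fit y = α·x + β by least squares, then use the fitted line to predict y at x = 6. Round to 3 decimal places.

ŷ = -21.330

The normal system MᵀM·[α, β]ᵀ = Mᵀy is [[223, 23]; [23, 6]]·[α, β]ᵀ = [-752, -88]ᵀ.
Eliminating β: 6·(row 1) − 23·(row 2) gives 809·α = 6·(-752) − 23·(-88) = -2488, so α = -2488/809.
Then β = ((-88) − 23·(-2488/809))/6 = -2328/809.
At x = 6: ŷ = (-2488/809)·(6) + (-2328/809)·(1) = -17256/809.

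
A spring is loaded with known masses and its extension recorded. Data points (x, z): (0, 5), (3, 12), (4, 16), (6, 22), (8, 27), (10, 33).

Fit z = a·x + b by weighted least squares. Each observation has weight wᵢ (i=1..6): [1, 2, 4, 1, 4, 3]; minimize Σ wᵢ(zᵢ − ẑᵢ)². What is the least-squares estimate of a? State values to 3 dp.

From the data, Σwᵢ·x·x = 674, Σwᵢ·x = 90, Σwᵢ·1 = 15.
Right-hand side: Σwᵢ·x·z = 2314, Σwᵢ·z = 322.
So AᵀWA·[a, b]ᵀ = AᵀWz: [[674, 90]; [90, 15]]·[a, b]ᵀ = [2314, 322]ᵀ.
Eliminating b: 15·(row 1) − 90·(row 2) gives 2010·a = 15·2314 − 90·322 = 5730, so a = 191/67.
Then b = (322 − 90·(191/67))/15 = 4384/1005.

a = 2.851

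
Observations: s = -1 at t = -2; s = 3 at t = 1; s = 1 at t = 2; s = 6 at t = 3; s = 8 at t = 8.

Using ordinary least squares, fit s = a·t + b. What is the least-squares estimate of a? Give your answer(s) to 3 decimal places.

With design matrix M, MᵀM = [[82, 12]; [12, 5]] and Mᵀs = [89, 17]ᵀ.
Δ = 82·5 − 12² = 266.
a = (89·5 − 12·17)/266 = 241/266; b = (82·17 − 12·89)/266 = 163/133.

a = 0.906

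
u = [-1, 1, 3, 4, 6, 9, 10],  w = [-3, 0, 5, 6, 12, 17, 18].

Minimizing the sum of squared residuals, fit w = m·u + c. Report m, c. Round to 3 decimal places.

m = 2.001, c = -1.292

From the data, Σu·u = 244, Σu = 32, Σ1 = 7.
And Σu·w = 447, Σw = 55.
So MᵀM·[m, c]ᵀ = Mᵀw: [[244, 32]; [32, 7]]·[m, c]ᵀ = [447, 55]ᵀ.
Determinant 244·7 − 32² = 684.
m = (447·7 − 32·55)/684 = 1369/684; c = (244·55 − 32·447)/684 = -221/171.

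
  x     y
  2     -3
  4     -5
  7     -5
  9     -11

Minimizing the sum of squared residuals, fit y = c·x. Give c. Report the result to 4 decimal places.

Normal-equation sums: Σx·x = 150.
For Aᵀy: Σx·y = -160.
c = (-160)/150 = -1.06667.

c = -1.0667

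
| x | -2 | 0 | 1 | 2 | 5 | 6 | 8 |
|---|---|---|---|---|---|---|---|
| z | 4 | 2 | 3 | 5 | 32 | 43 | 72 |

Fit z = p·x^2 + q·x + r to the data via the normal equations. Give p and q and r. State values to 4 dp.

p = 1.0204, q = 0.7579, r = 1.3014

With design matrix M, MᵀM = [[6050, 854, 134]; [854, 134, 20]; [134, 20, 7]] and Mᵀz = [6995, 999, 161]ᵀ.
Inverting the 3×3 Gram matrix, [p, q, r]ᵀ = [81893/80256, 60823/80256, 17407/13376]ᵀ.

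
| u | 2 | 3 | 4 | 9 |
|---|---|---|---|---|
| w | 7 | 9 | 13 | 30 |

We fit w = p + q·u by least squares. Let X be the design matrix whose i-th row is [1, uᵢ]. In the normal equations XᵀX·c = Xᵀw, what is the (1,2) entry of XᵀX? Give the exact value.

18

Row 1 ↔ basis 1, column 2 ↔ basis u, so (XᵀX)_{1,2} = Σᵢ u = (1)·(2) + (1)·(3) + (1)·(4) + (1)·(9) = 18.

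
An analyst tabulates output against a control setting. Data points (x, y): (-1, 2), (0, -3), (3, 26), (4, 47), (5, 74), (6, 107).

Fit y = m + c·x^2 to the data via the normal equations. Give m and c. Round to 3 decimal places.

The normal system MᵀM·[m, c]ᵀ = Mᵀy is [[6, 87]; [87, 2259]]·[m, c]ᵀ = [253, 6690]ᵀ.
Determinant 6·2259 − 87² = 5985.
m = (253·2259 − 87·6690)/5985 = -1167/665; c = (6·6690 − 87·253)/5985 = 6043/1995.

m = -1.755, c = 3.029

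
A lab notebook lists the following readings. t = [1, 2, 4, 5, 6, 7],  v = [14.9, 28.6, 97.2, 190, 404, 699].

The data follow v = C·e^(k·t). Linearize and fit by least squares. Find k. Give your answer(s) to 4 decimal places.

k = 0.6466

Taking logs, ln v = k·t + ln C, so regress ln v on t.
Σt = 25.0000, Σ(t)² = 131.0000, Σln v = 28.4296, Σt·ln v = 135.8064.
Equations: 131.0000·k + 25.0000·ln C = 135.8064;  25.0000·k + 6·ln C = 28.4296.
Slope k = (n·Σt·ln v − Σt·Σln v)/(n·Σ(t)² − (Σt)²) = (6·135.8064 − 25.0000·28.4296)/161.0000 = 0.64657; ln C = (Σln v − k·Σt)/n = 2.04423.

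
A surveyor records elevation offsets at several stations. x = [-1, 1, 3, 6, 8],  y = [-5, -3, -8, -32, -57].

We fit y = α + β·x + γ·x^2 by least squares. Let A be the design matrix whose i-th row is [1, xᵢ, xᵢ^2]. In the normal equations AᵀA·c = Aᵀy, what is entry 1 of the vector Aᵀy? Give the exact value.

-105

Entry 1 ↔ basis 1, so (Aᵀy)_{1} = Σᵢ yᵢ = (1)·(-5) + (1)·(-3) + (1)·(-8) + (1)·(-32) + (1)·(-57) = -105.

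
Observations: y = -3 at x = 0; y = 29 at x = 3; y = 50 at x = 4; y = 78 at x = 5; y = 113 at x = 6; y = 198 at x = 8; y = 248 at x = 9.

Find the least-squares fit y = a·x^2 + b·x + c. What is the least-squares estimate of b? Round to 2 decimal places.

AᵀA·[a, b, c]ᵀ = Aᵀy reads: 12915·a + 1673·b + 231·c = 39839;  1673·a + 231·b + 35·c = 5171;  231·a + 35·b + 7·c = 713.
Solving the 3×3 system (Gaussian elimination) gives a = 2909/1001, b = 257/143, c = -3033/1001.

b = 1.80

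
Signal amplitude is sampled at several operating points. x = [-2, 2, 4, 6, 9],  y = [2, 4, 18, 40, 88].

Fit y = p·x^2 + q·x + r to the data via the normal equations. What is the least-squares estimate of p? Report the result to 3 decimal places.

The normal system MᵀM·[p, q, r]ᵀ = Mᵀy is [[8145, 1009, 141]; [1009, 141, 19]; [141, 19, 5]]·[p, q, r]ᵀ = [8880, 1108, 152]ᵀ.
Solving the 3×3 system (Gaussian elimination) gives p = 81318/78619, q = 46800/78619, r = -80990/78619.

p = 1.034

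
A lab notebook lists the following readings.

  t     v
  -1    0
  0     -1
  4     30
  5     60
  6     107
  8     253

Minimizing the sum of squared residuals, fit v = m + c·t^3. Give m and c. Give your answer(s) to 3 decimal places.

The normal system AᵀA·[m, c]ᵀ = Aᵀv is [[6, 916]; [916, 328522]]·[m, c]ᵀ = [449, 162068]ᵀ.
det = 6·328522 − 916² = 1132076.
m = (449·328522 − 916·162068)/1132076 = -473955/566038; c = (6·162068 − 916·449)/1132076 = 140281/283019.

m = -0.837, c = 0.496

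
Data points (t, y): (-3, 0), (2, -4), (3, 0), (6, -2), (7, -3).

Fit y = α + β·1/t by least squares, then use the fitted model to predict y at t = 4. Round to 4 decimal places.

Sums needed: Σ1 = 5, Σ1/t = 17/21, Σ1/t·1/t = 51/98.
Moment sums: Σy = -9, Σ1/t·y = -58/21.
Δ = 5·(51/98) − (17/21)² = 1717/882.
α = ((-9)·(51/98) − (17/21)·(-58/21))/(1717/882) = -127/101; β = (5·(-58/21) − (17/21)·(-9))/(1717/882) = -5754/1717.
At t = 4: ŷ = (-127/101)·(1) + (-5754/1717)·(1/4) = -7195/3434.

ŷ = -2.0952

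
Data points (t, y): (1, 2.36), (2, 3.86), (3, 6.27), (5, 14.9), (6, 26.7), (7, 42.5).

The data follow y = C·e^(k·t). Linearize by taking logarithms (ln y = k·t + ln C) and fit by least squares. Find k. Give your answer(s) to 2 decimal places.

Let Y = ln y. Fitting Y = k·t + ln C by least squares:
Σt = 24.0000, Σ(t)² = 124.0000, Σln y = 13.7806, Σt·ln y = 68.5286.
Normal system: [[124.0000, 24.0000]; [24.0000, 6]]·[k, ln C]ᵀ = [68.5286, 13.7806]ᵀ.
Δ = 124.0000·6 − (24.0000)² = 168.0000; k = (68.5286·6 − 24.0000·13.7806)/168.0000 = 0.47879, ln C = (124.0000·13.7806 − 24.0000·68.5286)/168.0000 = 0.38161.

k = 0.48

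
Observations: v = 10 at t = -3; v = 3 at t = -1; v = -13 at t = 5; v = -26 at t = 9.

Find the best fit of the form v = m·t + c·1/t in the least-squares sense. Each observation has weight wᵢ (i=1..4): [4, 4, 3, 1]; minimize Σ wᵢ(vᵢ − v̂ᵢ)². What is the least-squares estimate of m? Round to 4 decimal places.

From the data, Σwᵢ·t·t = 196, Σwᵢ·t·1/t = 12, Σwᵢ·1/t·1/t = 9268/2025.
Moment sums: Σwᵢ·t·v = -561, Σwᵢ·1/t·v = -1621/45.
Normal equations: [[196, 12]; [12, 9268/2025]]·[m, c]ᵀ = [-561, -1621/45]ᵀ.
Determinant 196·(9268/2025) − 12² = 1524928/2025.
m = ((-561)·(9268/2025) − 12·(-1621/45))/(1524928/2025) = -540501/190616; c = (196·(-1621/45) − 12·(-561))/(1524928/2025) = -83115/190616.

m = -2.8355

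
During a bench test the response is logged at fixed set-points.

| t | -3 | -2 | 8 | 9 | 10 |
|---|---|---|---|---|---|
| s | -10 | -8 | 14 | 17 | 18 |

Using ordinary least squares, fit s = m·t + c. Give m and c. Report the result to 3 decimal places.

From the data, Σt·t = 258, Σt = 22, Σ1 = 5.
Right-hand side: Σt·s = 491, Σs = 31.
So MᵀM·[m, c]ᵀ = Mᵀs: [[258, 22]; [22, 5]]·[m, c]ᵀ = [491, 31]ᵀ.
Δ = 258·5 − 22² = 806.
m = (491·5 − 22·31)/806 = 1773/806; c = (258·31 − 22·491)/806 = -1402/403.

m = 2.200, c = -3.479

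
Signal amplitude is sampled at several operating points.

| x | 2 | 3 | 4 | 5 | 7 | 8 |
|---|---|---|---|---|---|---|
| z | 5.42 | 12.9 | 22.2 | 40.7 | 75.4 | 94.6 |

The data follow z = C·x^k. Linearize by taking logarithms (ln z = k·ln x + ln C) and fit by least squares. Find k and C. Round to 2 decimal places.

k = 2.09, C = 1.29

Let Y = ln z. Fitting Y = k·ln x + ln C by least squares:
AᵀA = [[14.3101, 8.8128]; [8.8128, 6]], rhs = [32.1160, 19.9261]ᵀ  (here Σln x = 8.8128, Σ(ln x)² = 14.3101, Σln z = 19.9261, Σln x·ln z = 32.1160).
Δ = 14.3101·6 − (8.8128)² = 8.1947; k = (32.1160·6 − 8.8128·19.9261)/8.1947 = 2.08555, ln C = (14.3101·19.9261 − 8.8128·32.1160)/8.1947 = 0.25775, so C = exp(0.25775) = 1.29401.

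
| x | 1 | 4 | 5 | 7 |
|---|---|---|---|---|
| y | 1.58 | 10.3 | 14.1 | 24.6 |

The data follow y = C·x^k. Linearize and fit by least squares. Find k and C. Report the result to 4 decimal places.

k = 1.3913, C = 1.5540

With ln yᵢ as the transformed response and ln xᵢ as the regressor:
Σln x = 4.9416, Σ(ln x)² = 8.2987, Σln y = 8.6385, Σln x·ln y = 13.7241.
Equations: 8.2987·k + 4.9416·ln C = 13.7241;  4.9416·k + 4·ln C = 8.6385.
Slope k = (n·Σln x·ln y − Σln x·Σln y)/(n·Σ(ln x)² − (Σln x)²) = (4·13.7241 − 4.9416·8.6385)/8.7748 = 1.39128; ln C = (Σln y − k·Σln x)/n = 0.44082, so C = exp(0.44082) = 1.55398.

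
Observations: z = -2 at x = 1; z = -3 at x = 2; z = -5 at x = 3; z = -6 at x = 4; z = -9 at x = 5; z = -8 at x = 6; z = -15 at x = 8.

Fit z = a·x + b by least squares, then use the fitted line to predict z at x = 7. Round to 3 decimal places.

ẑ = -11.869

Setting ∂/∂a … = 0 gives: 155·a + 29·b = -260;  29·a + 7·b = -48.
(Σx·x = 155, Σx = 29, Σ1 = 7, Σx·z = -260, Σz = -48.)
Eliminating b: 7·(row 1) − 29·(row 2) gives 244·a = 7·(-260) − 29·(-48) = -428, so a = -107/61.
Then b = ((-48) − 29·(-107/61))/7 = 25/61.
At x = 7: ẑ = (-107/61)·(7) + (25/61)·(1) = -724/61.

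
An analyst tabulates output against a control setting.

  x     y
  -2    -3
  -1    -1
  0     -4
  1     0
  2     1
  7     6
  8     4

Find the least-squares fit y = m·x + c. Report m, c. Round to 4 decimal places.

m = 0.8428, c = -1.3774

Entries of AᵀA: Σx·x = 123, Σx = 15, Σ1 = 7.
Moment sums: Σx·y = 83, Σy = 3.
So AᵀA·[m, c]ᵀ = Aᵀy: [[123, 15]; [15, 7]]·[m, c]ᵀ = [83, 3]ᵀ.
Eliminating c: 7·(row 1) − 15·(row 2) gives 636·m = 7·83 − 15·3 = 536, so m = 134/159.
Then c = (3 − 15·(134/159))/7 = -73/53.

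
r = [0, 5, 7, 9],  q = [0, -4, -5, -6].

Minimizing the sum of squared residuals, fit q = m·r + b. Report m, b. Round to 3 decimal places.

m = -0.676, b = -0.201

With design matrix A, AᵀA = [[155, 21]; [21, 4]] and Aᵀq = [-109, -15]ᵀ.
det = 155·4 − 21² = 179.
m = ((-109)·4 − 21·(-15))/179 = -121/179; b = (155·(-15) − 21·(-109))/179 = -36/179.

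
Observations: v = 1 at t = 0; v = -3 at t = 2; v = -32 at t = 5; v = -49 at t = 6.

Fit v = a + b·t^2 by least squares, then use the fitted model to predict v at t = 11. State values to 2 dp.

v̂ = -166.71

Setting ∂/∂a … = 0 gives: 4·a + 65·b = -83;  65·a + 1937·b = -2576.
Eliminating b: 1937·(row 1) − 65·(row 2) gives 3523·a = 1937·(-83) − 65·(-2576) = 6669, so a = 513/271.
Then b = ((-2576) − 65·(513/271))/1937 = -4909/3523.
At t = 11: v̂ = (513/271)·(1) + (-4909/3523)·(121) = -587320/3523.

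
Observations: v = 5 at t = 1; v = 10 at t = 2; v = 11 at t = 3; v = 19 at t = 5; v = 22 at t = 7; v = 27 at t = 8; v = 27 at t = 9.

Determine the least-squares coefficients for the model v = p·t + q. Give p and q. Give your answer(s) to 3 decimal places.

Normal-equation sums: Σt·t = 233, Σt = 35, Σ1 = 7.
For Mᵀv: Σt·v = 766, Σv = 121.
MᵀM·[p, q]ᵀ = Mᵀv becomes [[233, 35]; [35, 7]]·[p, q]ᵀ = [766, 121]ᵀ.
Δ = 233·7 − 35² = 406.
p = (766·7 − 35·121)/406 = 161/58; q = (233·121 − 35·766)/406 = 1383/406.

p = 2.776, q = 3.406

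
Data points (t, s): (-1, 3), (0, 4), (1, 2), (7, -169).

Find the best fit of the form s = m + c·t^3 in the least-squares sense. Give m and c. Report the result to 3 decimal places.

m = 3.000, c = -0.501

Setting ∂/∂m … = 0 gives: 4·m + 343·c = -160;  343·m + 117651·c = -57968.
Eliminating c: 117651·(row 1) − 343·(row 2) gives 352955·m = 117651·(-160) − 343·(-57968) = 1058864, so m = 1058864/352955.
Then c = ((-57968) − 343·(1058864/352955))/117651 = -176992/352955.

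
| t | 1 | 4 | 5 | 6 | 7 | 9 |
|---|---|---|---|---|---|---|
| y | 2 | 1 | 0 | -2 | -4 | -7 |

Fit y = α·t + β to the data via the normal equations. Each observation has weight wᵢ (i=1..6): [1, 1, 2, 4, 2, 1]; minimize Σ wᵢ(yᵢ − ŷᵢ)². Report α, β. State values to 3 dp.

Compute the Gram sums: Σwᵢ·t·t = 390, Σwᵢ·t = 62, Σwᵢ·1 = 11.
Right-hand side: Σwᵢ·t·y = -161, Σwᵢ·y = -20.
Normal equations: [[390, 62]; [62, 11]]·[α, β]ᵀ = [-161, -20]ᵀ.
det = 390·11 − 62² = 446.
α = ((-161)·11 − 62·(-20))/446 = -531/446; β = (390·(-20) − 62·(-161))/446 = 1091/223.

α = -1.191, β = 4.892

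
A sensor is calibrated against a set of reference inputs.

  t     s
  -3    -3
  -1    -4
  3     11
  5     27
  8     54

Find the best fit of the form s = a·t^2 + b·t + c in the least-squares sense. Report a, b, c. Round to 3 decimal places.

With design matrix M, MᵀM = [[4884, 636, 108]; [636, 108, 12]; [108, 12, 5]] and Mᵀs = [4199, 613, 85]ᵀ.
Inverting the 3×3 Gram matrix, [a, b, c]ᵀ = [6883/12516, 7972/3129, -148/149]ᵀ.

a = 0.550, b = 2.548, c = -0.993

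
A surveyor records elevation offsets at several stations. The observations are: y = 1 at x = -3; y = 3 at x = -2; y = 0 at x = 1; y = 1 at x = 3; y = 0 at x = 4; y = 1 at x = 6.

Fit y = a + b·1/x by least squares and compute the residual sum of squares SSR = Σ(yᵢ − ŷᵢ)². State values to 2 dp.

SSR = 2.44

Forming MᵀM = [[6, 11/12]; [11/12, 25/16]] and Mᵀy = [6, -4/3]ᵀ gives MᵀM·[a, b]ᵀ = Mᵀy.
det = 6·(25/16) − (11/12)² = 1229/144.
a = (6·(25/16) − (11/12)·(-4/3))/(1229/144) = 1526/1229; b = (6·(-4/3) − (11/12)·6)/(1229/144) = -1944/1229.
Residuals: -945/1229, 1189/1229, 418/1229, 351/1229, -1040/1229, 27/1229; SSR = 3000/1229.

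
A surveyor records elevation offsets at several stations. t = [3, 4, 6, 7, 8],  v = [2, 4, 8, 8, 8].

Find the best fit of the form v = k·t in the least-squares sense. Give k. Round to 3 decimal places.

Setting ∂/∂k … = 0 gives: 174·k = 190.
(Σt·t = 174, Σt·v = 190.)
k = 190/174 = 1.09195.

k = 1.092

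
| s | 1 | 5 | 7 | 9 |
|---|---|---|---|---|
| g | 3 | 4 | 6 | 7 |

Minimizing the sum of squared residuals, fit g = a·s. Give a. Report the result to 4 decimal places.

a = 0.8205

With design matrix A, AᵀA = [[156]] and Aᵀg = [128]ᵀ.
a = 128/156 = 0.820513.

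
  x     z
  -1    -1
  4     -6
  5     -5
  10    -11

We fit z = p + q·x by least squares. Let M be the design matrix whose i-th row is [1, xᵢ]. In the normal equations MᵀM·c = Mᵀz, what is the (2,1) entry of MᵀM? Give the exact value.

18

Row 2 ↔ basis x, column 1 ↔ basis 1, so (MᵀM)_{2,1} = Σᵢ x = (-1)·(1) + (4)·(1) + (5)·(1) + (10)·(1) = 18.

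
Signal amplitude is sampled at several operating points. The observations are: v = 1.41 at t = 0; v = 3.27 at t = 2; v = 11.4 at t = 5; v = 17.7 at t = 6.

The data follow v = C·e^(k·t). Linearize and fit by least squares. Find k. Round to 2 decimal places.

With ln vᵢ as the transformed response and tᵢ as the regressor:
Σt = 13.0000, Σ(t)² = 65.0000, Σln v = 6.8356, Σt·ln v = 31.7790.
Equations: 65.0000·k + 13.0000·ln C = 31.7790;  13.0000·k + 4·ln C = 6.8356.
Δ = 65.0000·4 − (13.0000)² = 91.0000; k = (31.7790·4 − 13.0000·6.8356)/91.0000 = 0.42037, ln C = (65.0000·6.8356 − 13.0000·31.7790)/91.0000 = 0.34268.

k = 0.42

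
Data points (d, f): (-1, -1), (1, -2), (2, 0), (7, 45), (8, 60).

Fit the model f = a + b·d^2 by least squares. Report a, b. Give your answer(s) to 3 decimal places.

Entries of AᵀA: Σ1 = 5, Σd^2 = 119, Σd^2·d^2 = 6515.
And Σf = 102, Σd^2·f = 6042.
Normal equations: [[5, 119]; [119, 6515]]·[a, b]ᵀ = [102, 6042]ᵀ.
det = 5·6515 − 119² = 18414.
a = (102·6515 − 119·6042)/18414 = -3026/1023; b = (5·6042 − 119·102)/18414 = 1004/1023.

a = -2.958, b = 0.981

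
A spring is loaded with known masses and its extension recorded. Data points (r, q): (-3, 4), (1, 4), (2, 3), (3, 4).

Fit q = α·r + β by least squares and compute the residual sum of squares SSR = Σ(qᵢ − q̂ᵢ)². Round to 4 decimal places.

SSR = 0.6747

Compute the Gram sums: Σr·r = 23, Σr = 3, Σ1 = 4.
And Σr·q = 10, Σq = 15.
Normal equations: [[23, 3]; [3, 4]]·[α, β]ᵀ = [10, 15]ᵀ.
det = 23·4 − 3² = 83.
α = (10·4 − 3·15)/83 = -5/83; β = (23·15 − 3·10)/83 = 315/83.
Residuals: 2/83, 22/83, -56/83, 32/83; SSR = 56/83.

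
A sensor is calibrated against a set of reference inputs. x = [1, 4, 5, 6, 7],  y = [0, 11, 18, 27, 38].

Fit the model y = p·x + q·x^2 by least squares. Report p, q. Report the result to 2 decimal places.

p = -0.88, q = 0.90

Setting ∂/∂p … = 0 gives: 127·p + 749·q = 562;  749·p + 4579·q = 3460.
(Σx·x = 127, Σx·x^2 = 749, Σx^2·x^2 = 4579, Σx·y = 562, Σx^2·y = 3460.)
Δ = 127·4579 − 749² = 20532.
p = (562·4579 − 749·3460)/20532 = -9071/10266; q = (127·3460 − 749·562)/20532 = 9241/10266.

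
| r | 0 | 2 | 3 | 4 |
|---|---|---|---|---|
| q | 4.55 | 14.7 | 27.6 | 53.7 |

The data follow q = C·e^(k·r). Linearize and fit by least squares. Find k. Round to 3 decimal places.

k = 0.615

Let Y = ln q. Fitting Y = k·r + ln C by least squares:
XᵀX = [[29.0000, 9.0000]; [9.0000, 4]], rhs = [31.2628, 11.5042]ᵀ  (here Σr = 9.0000, Σ(r)² = 29.0000, Σln q = 11.5042, Σr·ln q = 31.2628).
Δ = 29.0000·4 − (9.0000)² = 35.0000; k = (31.2628·4 − 9.0000·11.5042)/35.0000 = 0.61467, ln C = (29.0000·11.5042 − 9.0000·31.2628)/35.0000 = 1.49305.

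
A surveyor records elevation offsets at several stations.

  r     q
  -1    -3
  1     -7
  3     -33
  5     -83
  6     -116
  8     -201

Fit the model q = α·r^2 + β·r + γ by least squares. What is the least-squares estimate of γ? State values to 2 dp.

The normal equations are: 6100·α + 880·β + 136·γ = -19422;  880·α + 136·β + 22·γ = -2822;  136·α + 22·β + 6·γ = -443.
Inverting the 3×3 Gram matrix, [α, β, γ]ᵀ = [-46765/16158, -27449/16158, -5391/2693]ᵀ.

γ = -2.00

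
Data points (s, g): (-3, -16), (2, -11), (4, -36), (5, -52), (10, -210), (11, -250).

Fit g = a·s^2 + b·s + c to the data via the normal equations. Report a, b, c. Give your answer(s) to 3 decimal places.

Sums needed: Σs^2·s^2 = 25619, Σs^2·s = 2501, Σs^2 = 275, Σs·s = 275, Σs = 29, Σ1 = 6.
Right-hand side: Σs^2·g = -53314, Σs·g = -5228, Σg = -575.
Normal equations: [[25619, 2501, 275]; [2501, 275, 29]; [275, 29, 6]]·[a, b, c]ᵀ = [-53314, -5228, -575]ᵀ.
Row-reducing yields a = -2296379/1144920, b = -836179/1144920, c = -17886/47705.

a = -2.006, b = -0.730, c = -0.375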